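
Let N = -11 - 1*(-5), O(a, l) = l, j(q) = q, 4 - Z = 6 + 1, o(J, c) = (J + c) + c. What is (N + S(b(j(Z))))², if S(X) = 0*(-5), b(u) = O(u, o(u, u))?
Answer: 36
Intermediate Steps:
o(J, c) = J + 2*c
Z = -3 (Z = 4 - (6 + 1) = 4 - 1*7 = 4 - 7 = -3)
b(u) = 3*u (b(u) = u + 2*u = 3*u)
N = -6 (N = -11 + 5 = -6)
S(X) = 0
(N + S(b(j(Z))))² = (-6 + 0)² = (-6)² = 36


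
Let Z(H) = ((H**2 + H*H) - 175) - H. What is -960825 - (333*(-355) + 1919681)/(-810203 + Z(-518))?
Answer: -131253559217/136606 ≈ -9.6082e+5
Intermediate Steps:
Z(H) = -175 - H + 2*H**2 (Z(H) = ((H**2 + H**2) - 175) - H = (2*H**2 - 175) - H = (-175 + 2*H**2) - H = -175 - H + 2*H**2)
-960825 - (333*(-355) + 1919681)/(-810203 + Z(-518)) = -960825 - (333*(-355) + 1919681)/(-810203 + (-175 - 1*(-518) + 2*(-518)**2)) = -960825 - (-118215 + 1919681)/(-810203 + (-175 + 518 + 2*268324)) = -960825 - 1801466/(-810203 + (-175 + 518 + 536648)) = -960825 - 1801466/(-810203 + 536991) = -960825 - 1801466/(-273212) = -960825 - 1801466*(-1)/273212 = -960825 - 1*(-900733/136606) = -960825 + 900733/136606 = -131253559217/136606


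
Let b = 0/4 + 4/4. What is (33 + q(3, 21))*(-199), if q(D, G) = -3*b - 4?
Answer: -5174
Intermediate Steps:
b = 1 (b = 0*(1/4) + 4*(1/4) = 0 + 1 = 1)
q(D, G) = -7 (q(D, G) = -3*1 - 4 = -3 - 4 = -7)
(33 + q(3, 21))*(-199) = (33 - 7)*(-199) = 26*(-199) = -5174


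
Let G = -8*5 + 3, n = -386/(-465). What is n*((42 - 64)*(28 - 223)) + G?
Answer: 109249/31 ≈ 3524.2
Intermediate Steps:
n = 386/465 (n = -386*(-1/465) = 386/465 ≈ 0.83011)
G = -37 (G = -40 + 3 = -37)
n*((42 - 64)*(28 - 223)) + G = 386*((42 - 64)*(28 - 223))/465 - 37 = 386*(-22*(-195))/465 - 37 = (386/465)*4290 - 37 = 110396/31 - 37 = 109249/31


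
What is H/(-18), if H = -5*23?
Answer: 115/18 ≈ 6.3889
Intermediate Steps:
H = -115
H/(-18) = -115/(-18) = -115*(-1/18) = 115/18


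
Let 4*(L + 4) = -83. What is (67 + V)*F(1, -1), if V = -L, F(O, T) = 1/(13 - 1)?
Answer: 367/48 ≈ 7.6458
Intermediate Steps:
L = -99/4 (L = -4 + (1/4)*(-83) = -4 - 83/4 = -99/4 ≈ -24.750)
F(O, T) = 1/12
V = 99/4 (V = -1*(-99/4) = 99/4 ≈ 24.750)
(67 + V)*F(1, -1) = (67 + 99/4)*(1/12) = (367/4)*(1/12) = 367/48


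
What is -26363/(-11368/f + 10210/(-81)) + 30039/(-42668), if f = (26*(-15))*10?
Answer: 1844654690136/8644312793 ≈ 213.40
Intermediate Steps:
f = -3900 (f = -390*10 = -3900)
-26363/(-11368/f + 10210/(-81)) + 30039/(-42668) = -26363/(-11368/(-3900) + 10210/(-81)) + 30039/(-42668) = -26363/(-11368*(-1/3900) + 10210*(-1/81)) + 30039*(-1/42668) = -26363/(2842/975 - 10210/81) - 30039/42668 = -26363/(-3241516/26325) - 30039/42668 = -26363*(-26325/3241516) - 30039/42668 = 694005975/3241516 - 30039/42668 = 1844654690136/8644312793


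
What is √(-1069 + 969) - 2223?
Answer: -2223 + 10*I ≈ -2223.0 + 10.0*I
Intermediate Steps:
√(-1069 + 969) - 2223 = √(-100) - 2223 = 10*I - 2223 = -2223 + 10*I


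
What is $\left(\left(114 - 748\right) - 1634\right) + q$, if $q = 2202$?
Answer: $-66$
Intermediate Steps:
$\left(\left(114 - 748\right) - 1634\right) + q = \left(\left(114 - 748\right) - 1634\right) + 2202 = \left(-634 - 1634\right) + 2202 = -2268 + 2202 = -66$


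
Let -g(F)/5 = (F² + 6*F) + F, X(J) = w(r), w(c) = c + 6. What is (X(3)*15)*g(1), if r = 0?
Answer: -3600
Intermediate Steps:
w(c) = 6 + c
X(J) = 6 (X(J) = 6 + 0 = 6)
g(F) = -35*F - 5*F² (g(F) = -5*((F² + 6*F) + F) = -5*(F² + 7*F) = -35*F - 5*F²)
(X(3)*15)*g(1) = (6*15)*(-5*1*(7 + 1)) = 90*(-5*1*8) = 90*(-40) = -3600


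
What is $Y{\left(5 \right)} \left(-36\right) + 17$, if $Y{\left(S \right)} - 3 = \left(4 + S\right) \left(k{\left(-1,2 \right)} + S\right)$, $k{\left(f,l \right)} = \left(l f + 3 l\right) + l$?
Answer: $-3655$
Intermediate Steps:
$k{\left(f,l \right)} = 4 l + f l$ ($k{\left(f,l \right)} = \left(f l + 3 l\right) + l = \left(3 l + f l\right) + l = 4 l + f l$)
$Y{\left(S \right)} = 3 + \left(4 + S\right) \left(6 + S\right)$ ($Y{\left(S \right)} = 3 + \left(4 + S\right) \left(2 \left(4 - 1\right) + S\right) = 3 + \left(4 + S\right) \left(2 \cdot 3 + S\right) = 3 + \left(4 + S\right) \left(6 + S\right)$)
$Y{\left(5 \right)} \left(-36\right) + 17 = \left(27 + 5^{2} + 10 \cdot 5\right) \left(-36\right) + 17 = \left(27 + 25 + 50\right) \left(-36\right) + 17 = 102 \left(-36\right) + 17 = -3672 + 17 = -3655$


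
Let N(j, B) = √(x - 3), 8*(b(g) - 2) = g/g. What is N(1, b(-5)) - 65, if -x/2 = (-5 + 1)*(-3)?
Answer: -65 + 3*I*√3 ≈ -65.0 + 5.1962*I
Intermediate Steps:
x = -24 (x = -2*(-5 + 1)*(-3) = -(-8)*(-3) = -2*12 = -24)
b(g) = 17/8 (b(g) = 2 + (g/g)/8 = 2 + (⅛)*1 = 2 + ⅛ = 17/8)
N(j, B) = 3*I*√3 (N(j, B) = √(-24 - 3) = √(-27) = 3*I*√3)
N(1, b(-5)) - 65 = 3*I*√3 - 65 = -65 + 3*I*√3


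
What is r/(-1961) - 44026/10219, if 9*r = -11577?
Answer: -219569837/60118377 ≈ -3.6523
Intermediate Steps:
r = -3859/3 (r = (⅑)*(-11577) = -3859/3 ≈ -1286.3)
r/(-1961) - 44026/10219 = -3859/3/(-1961) - 44026/10219 = -3859/3*(-1/1961) - 44026*1/10219 = 3859/5883 - 44026/10219 = -219569837/60118377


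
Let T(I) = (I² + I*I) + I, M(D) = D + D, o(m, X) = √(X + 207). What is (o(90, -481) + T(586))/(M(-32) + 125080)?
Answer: 114563/20836 + I*√274/125016 ≈ 5.4983 + 0.00013241*I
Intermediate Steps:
o(m, X) = √(207 + X)
M(D) = 2*D
T(I) = I + 2*I² (T(I) = (I² + I²) + I = 2*I² + I = I + 2*I²)
(o(90, -481) + T(586))/(M(-32) + 125080) = (√(207 - 481) + 586*(1 + 2*586))/(2*(-32) + 125080) = (√(-274) + 586*(1 + 1172))/(-64 + 125080) = (I*√274 + 586*1173)/125016 = (I*√274 + 687378)*(1/125016) = (687378 + I*√274)*(1/125016) = 114563/20836 + I*√274/125016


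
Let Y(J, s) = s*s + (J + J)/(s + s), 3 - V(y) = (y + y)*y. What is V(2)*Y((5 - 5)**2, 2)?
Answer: -20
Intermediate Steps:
V(y) = 3 - 2*y**2 (V(y) = 3 - (y + y)*y = 3 - 2*y*y = 3 - 2*y**2)
Y(J, s) = s**2 + J/s (Y(J, s) = s**2 + (2*J)/((2*s)) = s**2 + (2*J)*(1/(2*s)) = s**2 + J/s)
V(2)*Y((5 - 5)**2, 2) = (3 - 2*2**2)*(((5 - 5)**2 + 2**3)/2) = (3 - 2*4)*((0**2 + 8)/2) = (3 - 8)*((0 + 8)/2) = -5*8/2 = -5*4 = -20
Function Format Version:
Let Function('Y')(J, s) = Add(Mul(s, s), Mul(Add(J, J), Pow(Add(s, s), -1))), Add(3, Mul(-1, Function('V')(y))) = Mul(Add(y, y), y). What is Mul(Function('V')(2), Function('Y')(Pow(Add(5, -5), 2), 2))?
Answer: -20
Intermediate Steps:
Function('V')(y) = Add(3, Mul(-2, Pow(y, 2))) (Function('V')(y) = Add(3, Mul(-1, Mul(Add(y, y), y))) = Add(3, Mul(-1, Mul(Mul(2, y), y))) = Add(3, Mul(-1, Mul(2, Pow(y, 2)))) = Add(3, Mul(-2, Pow(y, 2))))
Function('Y')(J, s) = Add(Pow(s, 2), Mul(J, Pow(s, -1))) (Function('Y')(J, s) = Add(Pow(s, 2), Mul(Mul(2, J), Pow(Mul(2, s), -1))) = Add(Pow(s, 2), Mul(Mul(2, J), Mul(Rational(1, 2), Pow(s, -1)))) = Add(Pow(s, 2), Mul(J, Pow(s, -1))))
Mul(Function('V')(2), Function('Y')(Pow(Add(5, -5), 2), 2)) = Mul(Add(3, Mul(-2, Pow(2, 2))), Mul(Pow(2, -1), Add(Pow(Add(5, -5), 2), Pow(2, 3)))) = Mul(Add(3, Mul(-2, 4)), Mul(Rational(1, 2), Add(Pow(0, 2), 8))) = Mul(Add(3, -8), Mul(Rational(1, 2), Add(0, 8))) = Mul(-5, Mul(Rational(1, 2), 8)) = Mul(-5, 4) = -20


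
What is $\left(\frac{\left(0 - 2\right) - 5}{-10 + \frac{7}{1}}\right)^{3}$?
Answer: $\frac{343}{27} \approx 12.704$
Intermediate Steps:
$\left(\frac{\left(0 - 2\right) - 5}{-10 + \frac{7}{1}}\right)^{3} = \left(\frac{-2 - 5}{-10 + 7 \cdot 1}\right)^{3} = \left(- \frac{7}{-10 + 7}\right)^{3} = \left(- \frac{7}{-3}\right)^{3} = \left(\left(-7\right) \left(- \frac{1}{3}\right)\right)^{3} = \left(\frac{7}{3}\right)^{3} = \frac{343}{27}$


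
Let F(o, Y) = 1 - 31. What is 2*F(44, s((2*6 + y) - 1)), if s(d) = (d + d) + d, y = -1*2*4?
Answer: -60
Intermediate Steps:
y = -8 (y = -2*4 = -8)
s(d) = 3*d (s(d) = 2*d + d = 3*d)
F(o, Y) = -30
2*F(44, s((2*6 + y) - 1)) = 2*(-30) = -60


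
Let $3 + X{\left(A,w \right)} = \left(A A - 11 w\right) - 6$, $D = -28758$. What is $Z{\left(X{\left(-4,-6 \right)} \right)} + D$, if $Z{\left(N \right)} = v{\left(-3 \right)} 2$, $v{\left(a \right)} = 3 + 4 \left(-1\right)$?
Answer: $-28760$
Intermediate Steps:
$v{\left(a \right)} = -1$ ($v{\left(a \right)} = 3 - 4 = -1$)
$X{\left(A,w \right)} = -9 + A^{2} - 11 w$ ($X{\left(A,w \right)} = -3 - \left(6 + 11 w - A A\right) = -3 - \left(6 - A^{2} + 11 w\right) = -9 + A^{2} - 11 w$)
$Z{\left(N \right)} = -2$ ($Z{\left(N \right)} = \left(-1\right) 2 = -2$)
$Z{\left(X{\left(-4,-6 \right)} \right)} + D = -2 - 28758 = -28760$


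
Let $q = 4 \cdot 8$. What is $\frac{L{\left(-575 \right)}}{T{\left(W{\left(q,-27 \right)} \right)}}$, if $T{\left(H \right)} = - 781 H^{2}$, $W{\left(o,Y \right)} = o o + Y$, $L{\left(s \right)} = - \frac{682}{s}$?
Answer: $- \frac{62}{40580417425} \approx -1.5278 \cdot 10^{-9}$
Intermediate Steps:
$q = 32$
$W{\left(o,Y \right)} = Y + o^{2}$ ($W{\left(o,Y \right)} = o^{2} + Y = Y + o^{2}$)
$T{\left(H \right)} = - 781 H^{2}$
$\frac{L{\left(-575 \right)}}{T{\left(W{\left(q,-27 \right)} \right)}} = \frac{\left(-682\right) \frac{1}{-575}}{\left(-781\right) \left(-27 + 32^{2}\right)^{2}} = \frac{\left(-682\right) \left(- \frac{1}{575}\right)}{\left(-781\right) \left(-27 + 1024\right)^{2}} = \frac{682}{575 \left(- 781 \cdot 997^{2}\right)} = \frac{682}{575 \left(\left(-781\right) 994009\right)} = \frac{682}{575 \left(-776321029\right)} = \frac{682}{575} \left(- \frac{1}{776321029}\right) = - \frac{62}{40580417425}$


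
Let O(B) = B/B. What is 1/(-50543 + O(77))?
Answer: -1/50542 ≈ -1.9786e-5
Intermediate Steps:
O(B) = 1
1/(-50543 + O(77)) = 1/(-50543 + 1) = 1/(-50542) = -1/50542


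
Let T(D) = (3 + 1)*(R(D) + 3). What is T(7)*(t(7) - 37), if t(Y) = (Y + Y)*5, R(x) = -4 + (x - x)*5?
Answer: -132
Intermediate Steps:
R(x) = -4 (R(x) = -4 + 0*5 = -4 + 0 = -4)
t(Y) = 10*Y (t(Y) = (2*Y)*5 = 10*Y)
T(D) = -4 (T(D) = (3 + 1)*(-4 + 3) = 4*(-1) = -4)
T(7)*(t(7) - 37) = -4*(10*7 - 37) = -4*(70 - 37) = -4*33 = -132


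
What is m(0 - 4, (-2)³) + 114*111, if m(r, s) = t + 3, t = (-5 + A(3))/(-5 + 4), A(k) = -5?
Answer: 12667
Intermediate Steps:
t = 10 (t = (-5 - 5)/(-5 + 4) = -10/(-1) = -10*(-1) = 10)
m(r, s) = 13 (m(r, s) = 10 + 3 = 13)
m(0 - 4, (-2)³) + 114*111 = 13 + 114*111 = 13 + 12654 = 12667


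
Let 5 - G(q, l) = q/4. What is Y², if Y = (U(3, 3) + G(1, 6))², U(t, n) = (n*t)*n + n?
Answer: 373301041/256 ≈ 1.4582e+6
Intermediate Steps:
G(q, l) = 5 - q/4
U(t, n) = n + t*n² (U(t, n) = t*n² + n = n + t*n²)
Y = 19321/16 (Y = (3*(1 + 3*3) + (5 - ¼*1))² = (3*(1 + 9) + (5 - ¼))² = (3*10 + 19/4)² = (30 + 19/4)² = (139/4)² = 19321/16 ≈ 1207.6)
Y² = (19321/16)² = 373301041/256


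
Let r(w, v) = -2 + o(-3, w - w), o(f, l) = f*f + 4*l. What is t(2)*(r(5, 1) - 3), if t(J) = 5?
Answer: 20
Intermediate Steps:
o(f, l) = f² + 4*l
r(w, v) = 7 (r(w, v) = -2 + ((-3)² + 4*(w - w)) = -2 + (9 + 4*0) = -2 + (9 + 0) = -2 + 9 = 7)
t(2)*(r(5, 1) - 3) = 5*(7 - 3) = 5*4 = 20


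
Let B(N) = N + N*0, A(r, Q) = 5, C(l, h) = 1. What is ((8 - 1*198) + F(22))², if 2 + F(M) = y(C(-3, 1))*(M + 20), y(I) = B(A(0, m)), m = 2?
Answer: 324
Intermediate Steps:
B(N) = N (B(N) = N + 0 = N)
y(I) = 5
F(M) = 98 + 5*M (F(M) = -2 + 5*(M + 20) = -2 + 5*(20 + M) = -2 + (100 + 5*M) = 98 + 5*M)
((8 - 1*198) + F(22))² = ((8 - 1*198) + (98 + 5*22))² = ((8 - 198) + (98 + 110))² = (-190 + 208)² = 18² = 324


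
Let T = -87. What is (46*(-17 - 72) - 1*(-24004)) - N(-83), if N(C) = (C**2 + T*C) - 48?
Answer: 5848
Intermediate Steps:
N(C) = -48 + C**2 - 87*C (N(C) = (C**2 - 87*C) - 48 = -48 + C**2 - 87*C)
(46*(-17 - 72) - 1*(-24004)) - N(-83) = (46*(-17 - 72) - 1*(-24004)) - (-48 + (-83)**2 - 87*(-83)) = (46*(-89) + 24004) - (-48 + 6889 + 7221) = (-4094 + 24004) - 1*14062 = 19910 - 14062 = 5848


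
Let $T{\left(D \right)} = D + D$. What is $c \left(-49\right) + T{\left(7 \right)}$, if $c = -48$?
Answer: $2366$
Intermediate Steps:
$T{\left(D \right)} = 2 D$
$c \left(-49\right) + T{\left(7 \right)} = \left(-48\right) \left(-49\right) + 2 \cdot 7 = 2352 + 14 = 2366$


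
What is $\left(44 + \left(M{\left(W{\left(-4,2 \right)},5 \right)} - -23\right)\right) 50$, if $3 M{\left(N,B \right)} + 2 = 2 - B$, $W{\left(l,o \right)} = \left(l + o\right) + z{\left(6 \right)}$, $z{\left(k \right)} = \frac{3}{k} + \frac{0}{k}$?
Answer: $\frac{9800}{3} \approx 3266.7$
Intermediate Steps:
$z{\left(k \right)} = \frac{3}{k}$ ($z{\left(k \right)} = \frac{3}{k} + 0 = \frac{3}{k}$)
$W{\left(l,o \right)} = \frac{1}{2} + l + o$ ($W{\left(l,o \right)} = \left(l + o\right) + \frac{3}{6} = \left(l + o\right) + 3 \cdot \frac{1}{6} = \left(l + o\right) + \frac{1}{2} = \frac{1}{2} + l + o$)
$M{\left(N,B \right)} = - \frac{B}{3}$ ($M{\left(N,B \right)} = - \frac{2}{3} + \frac{2 - B}{3} = - \frac{2}{3} - \left(- \frac{2}{3} + \frac{B}{3}\right) = - \frac{B}{3}$)
$\left(44 + \left(M{\left(W{\left(-4,2 \right)},5 \right)} - -23\right)\right) 50 = \left(44 - - \frac{64}{3}\right) 50 = \left(44 + \left(- \frac{5}{3} + 23\right)\right) 50 = \left(44 + \frac{64}{3}\right) 50 = \frac{196}{3} \cdot 50 = \frac{9800}{3}$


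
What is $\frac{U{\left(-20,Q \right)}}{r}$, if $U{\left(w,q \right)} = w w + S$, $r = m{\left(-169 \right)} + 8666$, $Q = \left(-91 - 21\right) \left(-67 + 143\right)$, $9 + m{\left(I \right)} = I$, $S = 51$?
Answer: $\frac{451}{8488} \approx 0.053134$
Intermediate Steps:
$m{\left(I \right)} = -9 + I$
$Q = -8512$ ($Q = \left(-112\right) 76 = -8512$)
$r = 8488$ ($r = \left(-9 - 169\right) + 8666 = -178 + 8666 = 8488$)
$U{\left(w,q \right)} = 51 + w^{2}$ ($U{\left(w,q \right)} = w w + 51 = w^{2} + 51 = 51 + w^{2}$)
$\frac{U{\left(-20,Q \right)}}{r} = \frac{51 + \left(-20\right)^{2}}{8488} = \left(51 + 400\right) \frac{1}{8488} = 451 \cdot \frac{1}{8488} = \frac{451}{8488}$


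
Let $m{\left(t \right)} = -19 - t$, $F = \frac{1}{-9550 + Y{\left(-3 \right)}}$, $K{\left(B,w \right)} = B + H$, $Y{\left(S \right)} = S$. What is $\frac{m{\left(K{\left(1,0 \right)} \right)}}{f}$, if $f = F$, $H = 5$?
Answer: $238825$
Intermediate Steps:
$K{\left(B,w \right)} = 5 + B$ ($K{\left(B,w \right)} = B + 5 = 5 + B$)
$F = - \frac{1}{9553}$ ($F = \frac{1}{-9550 - 3} = \frac{1}{-9553} = - \frac{1}{9553} \approx -0.00010468$)
$f = - \frac{1}{9553} \approx -0.00010468$
$\frac{m{\left(K{\left(1,0 \right)} \right)}}{f} = \frac{-19 - \left(5 + 1\right)}{- \frac{1}{9553}} = \left(-19 - 6\right) \left(-9553\right) = \left(-25\right) \left(-9553\right) = 238825$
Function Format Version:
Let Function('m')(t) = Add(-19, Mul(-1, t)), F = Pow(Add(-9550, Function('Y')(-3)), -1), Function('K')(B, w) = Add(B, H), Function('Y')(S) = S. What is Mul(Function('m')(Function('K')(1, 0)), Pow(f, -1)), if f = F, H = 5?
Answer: 238825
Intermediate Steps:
Function('K')(B, w) = Add(5, B) (Function('K')(B, w) = Add(B, 5) = Add(5, B))
F = Rational(-1, 9553) (F = Pow(Add(-9550, -3), -1) = Pow(-9553, -1) = Rational(-1, 9553) ≈ -0.00010468)
f = Rational(-1, 9553) ≈ -0.00010468
Mul(Function('m')(Function('K')(1, 0)), Pow(f, -1)) = Mul(Add(-19, Mul(-1, Add(5, 1))), Pow(Rational(-1, 9553), -1)) = Mul(Add(-19, Mul(-1, 6)), -9553) = Mul(Add(-19, -6), -9553) = Mul(-25, -9553) = 238825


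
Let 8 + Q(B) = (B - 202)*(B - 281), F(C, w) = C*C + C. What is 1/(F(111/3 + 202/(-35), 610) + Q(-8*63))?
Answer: 1225/680130354 ≈ 1.8011e-6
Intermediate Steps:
F(C, w) = C + C² (F(C, w) = C² + C = C + C²)
Q(B) = -8 + (-281 + B)*(-202 + B) (Q(B) = -8 + (B - 202)*(B - 281) = -8 + (-202 + B)*(-281 + B) = -8 + (-281 + B)*(-202 + B))
1/(F(111/3 + 202/(-35), 610) + Q(-8*63)) = 1/((111/3 + 202/(-35))*(1 + (111/3 + 202/(-35))) + (56754 + (-8*63)² - (-3864)*63)) = 1/((111*(⅓) + 202*(-1/35))*(1 + (111*(⅓) + 202*(-1/35))) + (56754 + (-504)² - 483*(-504))) = 1/((37 - 202/35)*(1 + (37 - 202/35)) + (56754 + 254016 + 243432)) = 1/(1093*(1 + 1093/35)/35 + 554202) = 1/((1093/35)*(1128/35) + 554202) = 1/(1232904/1225 + 554202) = 1/(680130354/1225) = 1225/680130354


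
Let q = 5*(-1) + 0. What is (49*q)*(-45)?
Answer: 11025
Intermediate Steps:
q = -5 (q = -5 + 0 = -5)
(49*q)*(-45) = (49*(-5))*(-45) = -245*(-45) = 11025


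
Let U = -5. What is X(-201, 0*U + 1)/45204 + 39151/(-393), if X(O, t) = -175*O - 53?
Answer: -97554381/986954 ≈ -98.844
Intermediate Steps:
X(O, t) = -53 - 175*O
X(-201, 0*U + 1)/45204 + 39151/(-393) = (-53 - 175*(-201))/45204 + 39151/(-393) = (-53 + 35175)*(1/45204) + 39151*(-1/393) = 35122*(1/45204) - 39151/393 = 17561/22602 - 39151/393 = -97554381/986954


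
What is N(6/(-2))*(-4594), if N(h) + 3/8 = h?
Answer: 62019/4 ≈ 15505.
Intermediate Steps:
N(h) = -3/8 + h
N(6/(-2))*(-4594) = (-3/8 + 6/(-2))*(-4594) = (-3/8 + 6*(-1/2))*(-4594) = (-3/8 - 3)*(-4594) = -27/8*(-4594) = 62019/4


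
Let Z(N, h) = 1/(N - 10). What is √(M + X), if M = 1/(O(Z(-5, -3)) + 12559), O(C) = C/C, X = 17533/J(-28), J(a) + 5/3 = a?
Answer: I*√5827022815/3140 ≈ 24.31*I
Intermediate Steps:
J(a) = -5/3 + a
X = -591 (X = 17533/(-5/3 - 28) = 17533/(-89/3) = 17533*(-3/89) = -591)
Z(N, h) = 1/(-10 + N)
O(C) = 1
M = 1/12560 (M = 1/(1 + 12559) = 1/12560 ≈ 7.9618e-5)
√(M + X) = √(1/12560 - 591) = √(-7422959/12560) = I*√5827022815/3140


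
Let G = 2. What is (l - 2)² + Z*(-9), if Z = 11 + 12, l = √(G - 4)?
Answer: -207 + (2 - I*√2)² ≈ -205.0 - 5.6569*I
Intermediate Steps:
l = I*√2 (l = √(2 - 4) = √(-2) = I*√2 ≈ 1.4142*I)
Z = 23
(l - 2)² + Z*(-9) = (I*√2 - 2)² + 23*(-9) = (-2 + I*√2)² - 207 = -207 + (-2 + I*√2)²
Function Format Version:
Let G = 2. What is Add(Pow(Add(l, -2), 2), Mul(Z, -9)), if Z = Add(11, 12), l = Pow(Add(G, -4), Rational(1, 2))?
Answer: Add(-207, Pow(Add(2, Mul(-1, I, Pow(2, Rational(1, 2)))), 2)) ≈ Add(-205.00, Mul(-5.6569, I))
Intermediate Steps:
l = Mul(I, Pow(2, Rational(1, 2))) (l = Pow(Add(2, -4), Rational(1, 2)) = Pow(-2, Rational(1, 2)) = Mul(I, Pow(2, Rational(1, 2))) ≈ Mul(1.4142, I))
Z = 23
Add(Pow(Add(l, -2), 2), Mul(Z, -9)) = Add(Pow(Add(Mul(I, Pow(2, Rational(1, 2))), -2), 2), Mul(23, -9)) = Add(Pow(Add(-2, Mul(I, Pow(2, Rational(1, 2)))), 2), -207) = Add(-207, Pow(Add(-2, Mul(I, Pow(2, Rational(1, 2)))), 2))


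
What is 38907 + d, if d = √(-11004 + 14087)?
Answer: 38907 + √3083 ≈ 38963.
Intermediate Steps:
d = √3083 ≈ 55.525
38907 + d = 38907 + √3083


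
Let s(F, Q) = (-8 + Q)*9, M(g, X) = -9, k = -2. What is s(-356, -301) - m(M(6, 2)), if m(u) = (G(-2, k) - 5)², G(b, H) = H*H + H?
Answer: -2790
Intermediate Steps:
G(b, H) = H + H² (G(b, H) = H² + H = H + H²)
s(F, Q) = -72 + 9*Q
m(u) = 9 (m(u) = (-2*(1 - 2) - 5)² = (-2*(-1) - 5)² = (2 - 5)² = (-3)² = 9)
s(-356, -301) - m(M(6, 2)) = (-72 + 9*(-301)) - 1*9 = (-72 - 2709) - 9 = -2781 - 9 = -2790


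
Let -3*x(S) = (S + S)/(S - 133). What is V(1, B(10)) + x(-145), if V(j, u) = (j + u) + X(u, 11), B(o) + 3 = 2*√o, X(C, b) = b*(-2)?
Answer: -10153/417 + 2*√10 ≈ -18.023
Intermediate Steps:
X(C, b) = -2*b
x(S) = -2*S/(3*(-133 + S)) (x(S) = -(S + S)/(3*(S - 133)) = -2*S/(3*(-133 + S)))
B(o) = -3 + 2*√o
V(j, u) = -22 + j + u (V(j, u) = (j + u) - 2*11 = (j + u) - 22 = -22 + j + u)
V(1, B(10)) + x(-145) = (-22 + 1 + (-3 + 2*√10)) - 2*(-145)/(-399 + 3*(-145)) = (-24 + 2*√10) - 2*(-145)/(-399 - 435) = (-24 + 2*√10) - 2*(-145)/(-834) = (-24 + 2*√10) - 2*(-145)*(-1/834) = (-24 + 2*√10) - 145/417 = -10153/417 + 2*√10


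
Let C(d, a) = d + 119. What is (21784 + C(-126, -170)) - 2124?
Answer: 19653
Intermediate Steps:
C(d, a) = 119 + d
(21784 + C(-126, -170)) - 2124 = (21784 + (119 - 126)) - 2124 = (21784 - 7) - 2124 = 21777 - 2124 = 19653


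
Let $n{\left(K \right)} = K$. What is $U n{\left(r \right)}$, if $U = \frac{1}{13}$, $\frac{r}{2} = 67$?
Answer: $\frac{134}{13} \approx 10.308$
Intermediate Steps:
$r = 134$ ($r = 2 \cdot 67 = 134$)
$U = \frac{1}{13} \approx 0.076923$
$U n{\left(r \right)} = \frac{1}{13} \cdot 134 = \frac{134}{13}$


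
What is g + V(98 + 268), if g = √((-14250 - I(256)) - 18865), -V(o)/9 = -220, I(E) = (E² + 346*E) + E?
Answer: 1980 + I*√187483 ≈ 1980.0 + 432.99*I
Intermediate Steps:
I(E) = E² + 347*E
V(o) = 1980 (V(o) = -9*(-220) = 1980)
g = I*√187483 (g = √((-14250 - 256*(347 + 256)) - 18865) = √((-14250 - 256*603) - 18865) = √((-14250 - 1*154368) - 18865) = √((-14250 - 154368) - 18865) = √(-168618 - 18865) = √(-187483) = I*√187483 ≈ 432.99*I)
g + V(98 + 268) = I*√187483 + 1980 = 1980 + I*√187483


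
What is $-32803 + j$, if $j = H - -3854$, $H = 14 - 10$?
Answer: $-28945$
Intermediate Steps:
$H = 4$ ($H = 14 - 10 = 4$)
$j = 3858$ ($j = 4 - -3854 = 4 + 3854 = 3858$)
$-32803 + j = -32803 + 3858 = -28945$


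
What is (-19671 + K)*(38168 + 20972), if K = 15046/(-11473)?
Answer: -13347923371060/11473 ≈ -1.1634e+9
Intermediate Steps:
K = -15046/11473 (K = 15046*(-1/11473) = -15046/11473 ≈ -1.3114)
(-19671 + K)*(38168 + 20972) = (-19671 - 15046/11473)*(38168 + 20972) = -225700429/11473*59140 = -13347923371060/11473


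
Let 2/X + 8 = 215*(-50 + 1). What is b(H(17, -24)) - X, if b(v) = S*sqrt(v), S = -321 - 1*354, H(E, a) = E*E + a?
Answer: 2/10543 - 675*sqrt(265) ≈ -10988.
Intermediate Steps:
H(E, a) = a + E**2 (H(E, a) = E**2 + a = a + E**2)
X = -2/10543 (X = 2/(-8 + 215*(-50 + 1)) = 2/(-8 + 215*(-49)) = 2/(-8 - 10535) = 2/(-10543) = 2*(-1/10543) = -2/10543 ≈ -0.00018970)
S = -675 (S = -321 - 354 = -675)
b(v) = -675*sqrt(v)
b(H(17, -24)) - X = -675*sqrt(-24 + 17**2) - 1*(-2/10543) = -675*sqrt(-24 + 289) + 2/10543 = -675*sqrt(265) + 2/10543 = 2/10543 - 675*sqrt(265)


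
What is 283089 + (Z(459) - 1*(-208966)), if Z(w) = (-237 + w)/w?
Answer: 75284489/153 ≈ 4.9206e+5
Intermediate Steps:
Z(w) = (-237 + w)/w
283089 + (Z(459) - 1*(-208966)) = 283089 + ((-237 + 459)/459 - 1*(-208966)) = 283089 + ((1/459)*222 + 208966) = 283089 + (74/153 + 208966) = 283089 + 31971872/153 = 75284489/153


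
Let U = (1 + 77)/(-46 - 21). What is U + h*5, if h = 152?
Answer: 50842/67 ≈ 758.84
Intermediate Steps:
U = -78/67 (U = 78/(-67) = 78*(-1/67) = -78/67 ≈ -1.1642)
U + h*5 = -78/67 + 152*5 = -78/67 + 760 = 50842/67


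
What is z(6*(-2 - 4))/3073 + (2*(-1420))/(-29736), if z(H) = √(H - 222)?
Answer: 355/3717 + I*√258/3073 ≈ 0.095507 + 0.0052269*I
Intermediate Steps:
z(H) = √(-222 + H)
z(6*(-2 - 4))/3073 + (2*(-1420))/(-29736) = √(-222 + 6*(-2 - 4))/3073 + (2*(-1420))/(-29736) = √(-222 + 6*(-6))*(1/3073) - 2840*(-1/29736) = √(-222 - 36)*(1/3073) + 355/3717 = √(-258)*(1/3073) + 355/3717 = (I*√258)*(1/3073) + 355/3717 = I*√258/3073 + 355/3717 = 355/3717 + I*√258/3073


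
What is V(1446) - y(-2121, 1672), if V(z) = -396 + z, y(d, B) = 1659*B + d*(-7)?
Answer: -2787645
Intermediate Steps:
y(d, B) = -7*d + 1659*B (y(d, B) = 1659*B - 7*d = -7*d + 1659*B)
V(1446) - y(-2121, 1672) = (-396 + 1446) - (-7*(-2121) + 1659*1672) = 1050 - (14847 + 2773848) = 1050 - 1*2788695 = 1050 - 2788695 = -2787645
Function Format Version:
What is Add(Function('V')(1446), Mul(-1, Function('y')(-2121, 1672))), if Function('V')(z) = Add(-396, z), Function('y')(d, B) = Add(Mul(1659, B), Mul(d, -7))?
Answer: -2787645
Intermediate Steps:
Function('y')(d, B) = Add(Mul(-7, d), Mul(1659, B)) (Function('y')(d, B) = Add(Mul(1659, B), Mul(-7, d)) = Add(Mul(-7, d), Mul(1659, B)))
Add(Function('V')(1446), Mul(-1, Function('y')(-2121, 1672))) = Add(Add(-396, 1446), Mul(-1, Add(Mul(-7, -2121), Mul(1659, 1672)))) = Add(1050, Mul(-1, Add(14847, 2773848))) = Add(1050, Mul(-1, 2788695)) = Add(1050, -2788695) = -2787645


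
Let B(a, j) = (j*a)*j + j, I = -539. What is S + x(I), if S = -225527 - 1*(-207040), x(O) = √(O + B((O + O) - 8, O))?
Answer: -18487 + 14*I*√1609729 ≈ -18487.0 + 17763.0*I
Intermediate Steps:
B(a, j) = j + a*j² (B(a, j) = (a*j)*j + j = a*j² + j = j + a*j²)
x(O) = √(O + O*(1 + O*(-8 + 2*O))) (x(O) = √(O + O*(1 + ((O + O) - 8)*O)) = √(O + O*(1 + (2*O - 8)*O)) = √(O + O*(1 + (-8 + 2*O)*O)) = √(O + O*(1 + O*(-8 + 2*O))))
S = -18487 (S = -225527 + 207040 = -18487)
S + x(I) = -18487 + √(-539*(2 + 2*(-539)*(-4 - 539))) = -18487 + √(-539*(2 + 2*(-539)*(-543))) = -18487 + √(-539*(2 + 585354)) = -18487 + √(-539*585356) = -18487 + √(-315506884) = -18487 + 14*I*√1609729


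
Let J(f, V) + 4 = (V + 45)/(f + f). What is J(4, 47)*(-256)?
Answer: -1920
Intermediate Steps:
J(f, V) = -4 + (45 + V)/(2*f) (J(f, V) = -4 + (V + 45)/(f + f) = -4 + (45 + V)/((2*f)) = -4 + (45 + V)*(1/(2*f)) = -4 + (45 + V)/(2*f))
J(4, 47)*(-256) = ((½)*(45 + 47 - 8*4)/4)*(-256) = ((½)*(¼)*(45 + 47 - 32))*(-256) = ((½)*(¼)*60)*(-256) = (15/2)*(-256) = -1920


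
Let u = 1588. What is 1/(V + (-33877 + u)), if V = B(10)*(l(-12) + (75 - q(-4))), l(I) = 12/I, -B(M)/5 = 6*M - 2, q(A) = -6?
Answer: -1/55489 ≈ -1.8022e-5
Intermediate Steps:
B(M) = 10 - 30*M (B(M) = -5*(6*M - 2) = -5*(-2 + 6*M) = 10 - 30*M)
V = -23200 (V = (10 - 30*10)*(12/(-12) + (75 - 1*(-6))) = (10 - 300)*(12*(-1/12) + (75 + 6)) = -290*(-1 + 81) = -290*80 = -23200)
1/(V + (-33877 + u)) = 1/(-23200 + (-33877 + 1588)) = 1/(-23200 - 32289) = 1/(-55489) = -1/55489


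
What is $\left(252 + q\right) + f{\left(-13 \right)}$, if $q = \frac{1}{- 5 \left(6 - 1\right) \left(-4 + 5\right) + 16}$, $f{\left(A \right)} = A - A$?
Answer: $\frac{2267}{9} \approx 251.89$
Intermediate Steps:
$f{\left(A \right)} = 0$
$q = - \frac{1}{9}$ ($q = \frac{1}{- 5 \cdot 5 \cdot 1 + 16} = \frac{1}{\left(-5\right) 5 + 16} = \frac{1}{-25 + 16} = \frac{1}{-9} = - \frac{1}{9} \approx -0.11111$)
$\left(252 + q\right) + f{\left(-13 \right)} = \left(252 - \frac{1}{9}\right) + 0 = \frac{2267}{9} + 0 = \frac{2267}{9}$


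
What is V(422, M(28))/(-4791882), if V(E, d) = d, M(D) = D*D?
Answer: -392/2395941 ≈ -0.00016361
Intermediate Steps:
M(D) = D²
V(422, M(28))/(-4791882) = 28²/(-4791882) = 784*(-1/4791882) = -392/2395941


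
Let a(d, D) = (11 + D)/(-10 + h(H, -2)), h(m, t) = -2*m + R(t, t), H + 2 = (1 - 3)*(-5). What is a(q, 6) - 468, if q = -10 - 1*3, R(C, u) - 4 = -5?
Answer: -12653/27 ≈ -468.63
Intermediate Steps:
R(C, u) = -1 (R(C, u) = 4 - 5 = -1)
H = 8 (H = -2 + (1 - 3)*(-5) = -2 - 2*(-5) = -2 + 10 = 8)
q = -13 (q = -10 - 3 = -13)
h(m, t) = -1 - 2*m (h(m, t) = -2*m - 1 = -1 - 2*m)
a(d, D) = -11/27 - D/27 (a(d, D) = (11 + D)/(-10 + (-1 - 2*8)) = (11 + D)/(-10 + (-1 - 16)) = (11 + D)/(-10 - 17) = (11 + D)/(-27) = (11 + D)*(-1/27) = -11/27 - D/27)
a(q, 6) - 468 = (-11/27 - 1/27*6) - 468 = (-11/27 - 2/9) - 468 = -17/27 - 468 = -12653/27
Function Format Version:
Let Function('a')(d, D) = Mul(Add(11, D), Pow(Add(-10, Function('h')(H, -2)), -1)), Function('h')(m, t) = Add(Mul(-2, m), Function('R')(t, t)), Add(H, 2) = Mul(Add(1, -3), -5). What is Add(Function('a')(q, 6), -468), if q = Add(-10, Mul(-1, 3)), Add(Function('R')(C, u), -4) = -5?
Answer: Rational(-12653, 27) ≈ -468.63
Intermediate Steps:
Function('R')(C, u) = -1 (Function('R')(C, u) = Add(4, -5) = -1)
H = 8 (H = Add(-2, Mul(Add(1, -3), -5)) = Add(-2, Mul(-2, -5)) = Add(-2, 10) = 8)
q = -13 (q = Add(-10, -3) = -13)
Function('h')(m, t) = Add(-1, Mul(-2, m)) (Function('h')(m, t) = Add(Mul(-2, m), -1) = Add(-1, Mul(-2, m)))
Function('a')(d, D) = Add(Rational(-11, 27), Mul(Rational(-1, 27), D)) (Function('a')(d, D) = Mul(Add(11, D), Pow(Add(-10, Add(-1, Mul(-2, 8))), -1)) = Mul(Add(11, D), Pow(Add(-10, Add(-1, -16)), -1)) = Mul(Add(11, D), Pow(Add(-10, -17), -1)) = Mul(Add(11, D), Pow(-27, -1)) = Mul(Add(11, D), Rational(-1, 27)) = Add(Rational(-11, 27), Mul(Rational(-1, 27), D)))
Add(Function('a')(q, 6), -468) = Add(Add(Rational(-11, 27), Mul(Rational(-1, 27), 6)), -468) = Add(Add(Rational(-11, 27), Rational(-2, 9)), -468) = Add(Rational(-17, 27), -468) = Rational(-12653, 27)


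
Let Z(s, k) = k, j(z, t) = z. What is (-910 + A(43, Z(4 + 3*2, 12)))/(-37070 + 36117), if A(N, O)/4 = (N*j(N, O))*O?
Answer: -87842/953 ≈ -92.174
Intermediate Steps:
A(N, O) = 4*O*N**2 (A(N, O) = 4*((N*N)*O) = 4*(N**2*O) = 4*(O*N**2) = 4*O*N**2)
(-910 + A(43, Z(4 + 3*2, 12)))/(-37070 + 36117) = (-910 + 4*12*43**2)/(-37070 + 36117) = (-910 + 4*12*1849)/(-953) = (-910 + 88752)*(-1/953) = 87842*(-1/953) = -87842/953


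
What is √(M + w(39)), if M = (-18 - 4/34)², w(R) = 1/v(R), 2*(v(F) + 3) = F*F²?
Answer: √1154791069170/59313 ≈ 18.118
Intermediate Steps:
v(F) = -3 + F³/2 (v(F) = -3 + (F*F²)/2 = -3 + F³/2)
w(R) = 1/(-3 + R³/2)
M = 94864/289 (M = (-18 - 4*1/34)² = (-18 - 2/17)² = (-308/17)² = 94864/289 ≈ 328.25)
√(M + w(39)) = √(94864/289 + 2/(-6 + 39³)) = √(94864/289 + 2/(-6 + 59319)) = √(94864/289 + 2/59313) = √(330980530/1008321) = √1154791069170/59313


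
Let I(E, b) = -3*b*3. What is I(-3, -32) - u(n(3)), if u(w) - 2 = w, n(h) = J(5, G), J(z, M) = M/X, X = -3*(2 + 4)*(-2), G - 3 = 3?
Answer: 1715/6 ≈ 285.83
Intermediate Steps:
G = 6 (G = 3 + 3 = 6)
I(E, b) = -9*b
X = 36 (X = -18*(-2) = -3*(-12) = 36)
J(z, M) = M/36
n(h) = 1/6 (n(h) = (1/36)*6 = 1/6)
u(w) = 2 + w
I(-3, -32) - u(n(3)) = -9*(-32) - (2 + 1/6) = 288 - 1*13/6 = 288 - 13/6 = 1715/6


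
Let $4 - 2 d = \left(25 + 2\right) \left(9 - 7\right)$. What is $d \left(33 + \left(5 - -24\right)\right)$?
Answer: $-1550$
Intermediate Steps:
$d = -25$ ($d = 2 - \frac{\left(25 + 2\right) \left(9 - 7\right)}{2} = 2 - \frac{27 \cdot 2}{2} = 2 - 27 = -25$)
$d \left(33 + \left(5 - -24\right)\right) = - 25 \left(33 + \left(5 - -24\right)\right) = - 25 \left(33 + \left(5 + 24\right)\right) = - 25 \left(33 + 29\right) = \left(-25\right) 62 = -1550$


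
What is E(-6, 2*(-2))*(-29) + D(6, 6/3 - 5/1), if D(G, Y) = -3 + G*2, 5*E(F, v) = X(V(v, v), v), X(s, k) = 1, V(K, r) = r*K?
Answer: 16/5 ≈ 3.2000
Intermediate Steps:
V(K, r) = K*r
E(F, v) = ⅕ (E(F, v) = (⅕)*1 = ⅕)
D(G, Y) = -3 + 2*G
E(-6, 2*(-2))*(-29) + D(6, 6/3 - 5/1) = (⅕)*(-29) + (-3 + 2*6) = -29/5 + (-3 + 12) = -29/5 + 9 = 16/5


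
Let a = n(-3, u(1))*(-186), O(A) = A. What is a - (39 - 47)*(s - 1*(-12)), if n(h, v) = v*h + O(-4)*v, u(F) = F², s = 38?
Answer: 1702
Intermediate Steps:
n(h, v) = -4*v + h*v (n(h, v) = v*h - 4*v = h*v - 4*v = -4*v + h*v)
a = 1302 (a = (1²*(-4 - 3))*(-186) = (1*(-7))*(-186) = -7*(-186) = 1302)
a - (39 - 47)*(s - 1*(-12)) = 1302 - (39 - 47)*(38 - 1*(-12)) = 1302 - (-8)*(38 + 12) = 1302 - (-8)*50 = 1302 - 1*(-400) = 1302 + 400 = 1702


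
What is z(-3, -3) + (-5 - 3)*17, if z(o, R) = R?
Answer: -139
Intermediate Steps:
z(-3, -3) + (-5 - 3)*17 = -3 + (-5 - 3)*17 = -3 - 8*17 = -3 - 136 = -139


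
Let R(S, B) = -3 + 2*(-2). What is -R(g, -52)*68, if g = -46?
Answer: 476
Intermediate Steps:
R(S, B) = -7 (R(S, B) = -3 - 4 = -7)
-R(g, -52)*68 = -1*(-7)*68 = 7*68 = 476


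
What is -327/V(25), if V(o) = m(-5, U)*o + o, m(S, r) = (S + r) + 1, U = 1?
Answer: 327/50 ≈ 6.5400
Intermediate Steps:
m(S, r) = 1 + S + r
V(o) = -2*o (V(o) = (1 - 5 + 1)*o + o = -3*o + o = -2*o)
-327/V(25) = -327/((-2*25)) = -327/(-50) = -327*(-1/50) = 327/50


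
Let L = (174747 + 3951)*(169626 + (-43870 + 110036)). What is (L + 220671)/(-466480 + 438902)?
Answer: -42135779487/27578 ≈ -1.5279e+6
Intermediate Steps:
L = 42135558816 (L = 178698*(169626 + 66166) = 178698*235792 = 42135558816)
(L + 220671)/(-466480 + 438902) = (42135558816 + 220671)/(-466480 + 438902) = 42135779487/(-27578) = 42135779487*(-1/27578) = -42135779487/27578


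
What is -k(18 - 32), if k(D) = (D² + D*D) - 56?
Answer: -336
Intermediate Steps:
k(D) = -56 + 2*D² (k(D) = (D² + D²) - 56 = 2*D² - 56 = -56 + 2*D²)
-k(18 - 32) = -(-56 + 2*(18 - 32)²) = -(-56 + 2*(-14)²) = -(-56 + 2*196) = -(-56 + 392) = -1*336 = -336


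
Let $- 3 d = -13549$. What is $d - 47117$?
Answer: $- \frac{127802}{3} \approx -42601.0$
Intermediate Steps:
$d = \frac{13549}{3}$ ($d = \left(- \frac{1}{3}\right) \left(-13549\right) = \frac{13549}{3} \approx 4516.3$)
$d - 47117 = \frac{13549}{3} - 47117 = - \frac{127802}{3}$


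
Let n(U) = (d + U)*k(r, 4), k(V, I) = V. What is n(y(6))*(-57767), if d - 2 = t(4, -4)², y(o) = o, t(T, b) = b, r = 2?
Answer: -2772816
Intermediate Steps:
d = 18 (d = 2 + (-4)² = 2 + 16 = 18)
n(U) = 36 + 2*U (n(U) = (18 + U)*2 = 36 + 2*U)
n(y(6))*(-57767) = (36 + 2*6)*(-57767) = (36 + 12)*(-57767) = 48*(-57767) = -2772816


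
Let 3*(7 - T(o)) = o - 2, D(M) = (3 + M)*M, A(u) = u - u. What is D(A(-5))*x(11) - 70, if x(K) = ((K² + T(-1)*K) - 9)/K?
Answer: -70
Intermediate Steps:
A(u) = 0
D(M) = M*(3 + M)
T(o) = 23/3 - o/3 (T(o) = 7 - (o - 2)/3 = 7 - (-2 + o)/3 = 7 + (⅔ - o/3) = 23/3 - o/3)
x(K) = (-9 + K² + 8*K)/K (x(K) = ((K² + (23/3 - ⅓*(-1))*K) - 9)/K = ((K² + (23/3 + ⅓)*K) - 9)/K = ((K² + 8*K) - 9)/K = (-9 + K² + 8*K)/K)
D(A(-5))*x(11) - 70 = (0*(3 + 0))*(8 + 11 - 9/11) - 70 = (0*3)*(8 + 11 - 9*1/11) - 70 = 0*(8 + 11 - 9/11) - 70 = 0*(200/11) - 70 = 0 - 70 = -70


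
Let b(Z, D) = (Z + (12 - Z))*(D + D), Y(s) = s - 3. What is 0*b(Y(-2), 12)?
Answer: 0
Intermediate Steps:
Y(s) = -3 + s
b(Z, D) = 24*D (b(Z, D) = 12*(2*D) = 24*D)
0*b(Y(-2), 12) = 0*(24*12) = 0*288 = 0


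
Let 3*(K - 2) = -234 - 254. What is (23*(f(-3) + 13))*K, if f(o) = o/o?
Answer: -155204/3 ≈ -51735.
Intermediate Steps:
f(o) = 1
K = -482/3 (K = 2 + (-234 - 254)/3 = 2 + (⅓)*(-488) = 2 - 488/3 = -482/3 ≈ -160.67)
(23*(f(-3) + 13))*K = (23*(1 + 13))*(-482/3) = (23*14)*(-482/3) = 322*(-482/3) = -155204/3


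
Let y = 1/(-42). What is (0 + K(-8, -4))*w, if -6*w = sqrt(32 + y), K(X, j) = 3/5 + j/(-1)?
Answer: -23*sqrt(56406)/1260 ≈ -4.3353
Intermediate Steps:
y = -1/42 ≈ -0.023810
K(X, j) = 3/5 - j (K(X, j) = 3*(1/5) + j*(-1) = 3/5 - j)
w = -sqrt(56406)/252 (w = -sqrt(32 - 1/42)/6 = -sqrt(56406)/252 ≈ -0.94246)
(0 + K(-8, -4))*w = (0 + (3/5 - 1*(-4)))*(-sqrt(56406)/252) = (0 + (3/5 + 4))*(-sqrt(56406)/252) = (0 + 23/5)*(-sqrt(56406)/252) = 23*(-sqrt(56406)/252)/5 = -23*sqrt(56406)/1260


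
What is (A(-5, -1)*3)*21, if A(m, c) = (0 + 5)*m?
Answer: -1575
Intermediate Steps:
A(m, c) = 5*m
(A(-5, -1)*3)*21 = ((5*(-5))*3)*21 = -25*3*21 = -75*21 = -1575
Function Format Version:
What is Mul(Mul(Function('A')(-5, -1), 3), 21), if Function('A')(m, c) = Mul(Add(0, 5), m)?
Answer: -1575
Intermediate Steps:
Function('A')(m, c) = Mul(5, m)
Mul(Mul(Function('A')(-5, -1), 3), 21) = Mul(Mul(Mul(5, -5), 3), 21) = Mul(Mul(-25, 3), 21) = Mul(-75, 21) = -1575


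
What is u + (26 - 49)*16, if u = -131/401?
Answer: -147699/401 ≈ -368.33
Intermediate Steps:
u = -131/401 (u = -131*1/401 = -131/401 ≈ -0.32668)
u + (26 - 49)*16 = -131/401 + (26 - 49)*16 = -131/401 - 23*16 = -131/401 - 368 = -147699/401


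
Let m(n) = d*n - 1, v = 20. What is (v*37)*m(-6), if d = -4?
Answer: 17020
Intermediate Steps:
m(n) = -1 - 4*n (m(n) = -4*n - 1 = -1 - 4*n)
(v*37)*m(-6) = (20*37)*(-1 - 4*(-6)) = 740*(-1 + 24) = 740*23 = 17020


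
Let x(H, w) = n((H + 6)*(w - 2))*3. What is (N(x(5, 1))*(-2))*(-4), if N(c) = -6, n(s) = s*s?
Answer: -48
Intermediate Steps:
n(s) = s²
x(H, w) = 3*(-2 + w)²*(6 + H)² (x(H, w) = ((H + 6)*(w - 2))²*3 = ((6 + H)*(-2 + w))²*3 = ((-2 + w)*(6 + H))²*3 = ((-2 + w)²*(6 + H)²)*3 = 3*(-2 + w)²*(6 + H)²)
(N(x(5, 1))*(-2))*(-4) = -6*(-2)*(-4) = 12*(-4) = -48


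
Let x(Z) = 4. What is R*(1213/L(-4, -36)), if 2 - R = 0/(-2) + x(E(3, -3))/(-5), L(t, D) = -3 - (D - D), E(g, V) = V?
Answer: -16982/15 ≈ -1132.1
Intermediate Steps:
L(t, D) = -3 (L(t, D) = -3 - 1*0 = -3 + 0 = -3)
R = 14/5 (R = 2 - (0/(-2) + 4/(-5)) = 2 - (0*(-1/2) + 4*(-1/5)) = 2 - (0 - 4/5) = 2 - 1*(-4/5) = 2 + 4/5 = 14/5 ≈ 2.8000)
R*(1213/L(-4, -36)) = 14*(1213/(-3))/5 = 14*(1213*(-1/3))/5 = (14/5)*(-1213/3) = -16982/15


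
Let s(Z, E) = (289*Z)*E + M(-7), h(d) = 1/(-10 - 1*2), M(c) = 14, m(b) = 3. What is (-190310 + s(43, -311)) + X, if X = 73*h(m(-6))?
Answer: -48661189/12 ≈ -4.0551e+6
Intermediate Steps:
h(d) = -1/12 (h(d) = 1/(-10 - 2) = 1/(-12) = -1/12)
s(Z, E) = 14 + 289*E*Z (s(Z, E) = (289*Z)*E + 14 = 289*E*Z + 14 = 14 + 289*E*Z)
X = -73/12 (X = 73*(-1/12) = -73/12 ≈ -6.0833)
(-190310 + s(43, -311)) + X = (-190310 + (14 + 289*(-311)*43)) - 73/12 = (-190310 + (14 - 3864797)) - 73/12 = (-190310 - 3864783) - 73/12 = -4055093 - 73/12 = -48661189/12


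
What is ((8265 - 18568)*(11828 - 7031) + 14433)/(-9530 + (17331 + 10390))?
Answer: -49409058/18191 ≈ -2716.1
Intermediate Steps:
((8265 - 18568)*(11828 - 7031) + 14433)/(-9530 + (17331 + 10390)) = (-10303*4797 + 14433)/(-9530 + 27721) = (-49423491 + 14433)/18191 = -49409058*1/18191 = -49409058/18191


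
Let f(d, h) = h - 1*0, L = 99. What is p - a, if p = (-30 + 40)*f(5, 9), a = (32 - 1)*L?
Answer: -2979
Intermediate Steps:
f(d, h) = h (f(d, h) = h + 0 = h)
a = 3069 (a = (32 - 1)*99 = 31*99 = 3069)
p = 90 (p = (-30 + 40)*9 = 10*9 = 90)
p - a = 90 - 1*3069 = 90 - 3069 = -2979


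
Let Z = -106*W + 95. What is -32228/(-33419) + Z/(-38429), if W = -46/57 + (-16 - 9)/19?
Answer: 69984323305/73202748807 ≈ 0.95603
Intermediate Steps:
W = -121/57 (W = -46*1/57 - 25*1/19 = -46/57 - 25/19 = -121/57 ≈ -2.1228)
Z = 18241/57 (Z = -106*(-121/57) + 95 = 12826/57 + 95 = 18241/57 ≈ 320.02)
-32228/(-33419) + Z/(-38429) = -32228/(-33419) + (18241/57)/(-38429) = -32228*(-1/33419) + (18241/57)*(-1/38429) = 32228/33419 - 18241/2190453 = 69984323305/73202748807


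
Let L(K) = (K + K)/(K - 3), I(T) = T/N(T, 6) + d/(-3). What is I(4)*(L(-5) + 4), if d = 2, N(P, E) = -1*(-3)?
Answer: 7/2 ≈ 3.5000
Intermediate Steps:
N(P, E) = 3
I(T) = -⅔ + T/3 (I(T) = T/3 + 2/(-3) = T*(⅓) + 2*(-⅓) = T/3 - ⅔ = -⅔ + T/3)
L(K) = 2*K/(-3 + K) (L(K) = (2*K)/(-3 + K) = 2*K/(-3 + K))
I(4)*(L(-5) + 4) = (-⅔ + (⅓)*4)*(2*(-5)/(-3 - 5) + 4) = (-⅔ + 4/3)*(2*(-5)/(-8) + 4) = 2*(2*(-5)*(-⅛) + 4)/3 = 2*(5/4 + 4)/3 = (⅔)*(21/4) = 7/2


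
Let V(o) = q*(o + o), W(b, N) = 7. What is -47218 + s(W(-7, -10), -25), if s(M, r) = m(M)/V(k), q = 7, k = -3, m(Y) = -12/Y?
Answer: -2313680/49 ≈ -47218.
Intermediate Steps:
V(o) = 14*o (V(o) = 7*(o + o) = 7*(2*o) = 14*o)
s(M, r) = 2/(7*M) (s(M, r) = (-12/M)/((14*(-3))) = -12/M/(-42) = -12/M*(-1/42) = 2/(7*M))
-47218 + s(W(-7, -10), -25) = -47218 + (2/7)/7 = -47218 + (2/7)*(⅐) = -47218 + 2/49 = -2313680/49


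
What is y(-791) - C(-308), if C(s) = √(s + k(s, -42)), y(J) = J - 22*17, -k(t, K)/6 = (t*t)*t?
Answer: -1165 - 2*√43827091 ≈ -14405.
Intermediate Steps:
k(t, K) = -6*t³ (k(t, K) = -6*t*t*t = -6*t²*t = -6*t³)
y(J) = -374 + J (y(J) = J - 374 = -374 + J)
C(s) = √(s - 6*s³)
y(-791) - C(-308) = (-374 - 791) - √(-308 - 6*(-308)³) = -1165 - √(-308 - 6*(-29218112)) = -1165 - √(-308 + 175308672) = -1165 - √175308364 = -1165 - 2*√43827091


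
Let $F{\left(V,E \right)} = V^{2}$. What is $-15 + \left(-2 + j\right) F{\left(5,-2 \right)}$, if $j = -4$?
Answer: $-165$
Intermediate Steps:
$-15 + \left(-2 + j\right) F{\left(5,-2 \right)} = -15 + \left(-2 - 4\right) 5^{2} = -15 - 150 = -165$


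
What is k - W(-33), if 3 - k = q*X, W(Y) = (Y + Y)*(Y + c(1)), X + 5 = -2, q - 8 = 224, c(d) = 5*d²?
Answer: -221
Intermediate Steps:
q = 232 (q = 8 + 224 = 232)
X = -7 (X = -5 - 2 = -7)
W(Y) = 2*Y*(5 + Y) (W(Y) = (Y + Y)*(Y + 5*1²) = (2*Y)*(Y + 5*1) = (2*Y)*(Y + 5) = (2*Y)*(5 + Y) = 2*Y*(5 + Y))
k = 1627 (k = 3 - 232*(-7) = 3 - 1*(-1624) = 3 + 1624 = 1627)
k - W(-33) = 1627 - 2*(-33)*(5 - 33) = 1627 - 2*(-33)*(-28) = 1627 - 1*1848 = 1627 - 1848 = -221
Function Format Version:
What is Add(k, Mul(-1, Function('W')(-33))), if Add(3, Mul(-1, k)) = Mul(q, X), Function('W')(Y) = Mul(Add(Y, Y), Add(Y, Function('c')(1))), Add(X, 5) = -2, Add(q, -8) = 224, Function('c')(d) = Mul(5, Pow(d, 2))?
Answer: -221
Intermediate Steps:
q = 232 (q = Add(8, 224) = 232)
X = -7 (X = Add(-5, -2) = -7)
Function('W')(Y) = Mul(2, Y, Add(5, Y)) (Function('W')(Y) = Mul(Add(Y, Y), Add(Y, Mul(5, Pow(1, 2)))) = Mul(Mul(2, Y), Add(Y, Mul(5, 1))) = Mul(Mul(2, Y), Add(Y, 5)) = Mul(Mul(2, Y), Add(5, Y)) = Mul(2, Y, Add(5, Y)))
k = 1627 (k = Add(3, Mul(-1, Mul(232, -7))) = Add(3, Mul(-1, -1624)) = Add(3, 1624) = 1627)
Add(k, Mul(-1, Function('W')(-33))) = Add(1627, Mul(-1, Mul(2, -33, Add(5, -33)))) = Add(1627, Mul(-1, Mul(2, -33, -28))) = Add(1627, Mul(-1, 1848)) = Add(1627, -1848) = -221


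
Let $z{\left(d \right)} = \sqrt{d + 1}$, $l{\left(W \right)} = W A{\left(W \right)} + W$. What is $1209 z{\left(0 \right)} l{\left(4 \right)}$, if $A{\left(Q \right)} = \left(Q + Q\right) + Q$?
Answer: $62868$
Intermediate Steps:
$A{\left(Q \right)} = 3 Q$ ($A{\left(Q \right)} = 2 Q + Q = 3 Q$)
$l{\left(W \right)} = W + 3 W^{2}$ ($l{\left(W \right)} = W 3 W + W = 3 W^{2} + W = W + 3 W^{2}$)
$z{\left(d \right)} = \sqrt{1 + d}$
$1209 z{\left(0 \right)} l{\left(4 \right)} = 1209 \sqrt{1 + 0} \cdot 4 \left(1 + 3 \cdot 4\right) = 1209 \sqrt{1} \cdot 4 \left(1 + 12\right) = 1209 \cdot 1 \cdot 4 \cdot 13 = 1209 \cdot 52 = 62868$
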